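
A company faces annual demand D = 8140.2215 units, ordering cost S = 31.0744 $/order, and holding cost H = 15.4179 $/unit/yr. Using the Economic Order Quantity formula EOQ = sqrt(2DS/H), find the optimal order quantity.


2*D*S = 2 * 8140.2215 * 31.0744 = 505904.9980
2*D*S/H = 32812.8343
EOQ = sqrt(32812.8343) = 181.1431

181.1431 units


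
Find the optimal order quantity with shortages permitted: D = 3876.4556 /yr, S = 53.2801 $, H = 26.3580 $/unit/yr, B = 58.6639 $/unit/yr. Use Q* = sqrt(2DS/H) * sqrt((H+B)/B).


sqrt(2DS/H) = 125.1868
sqrt((H+B)/B) = 1.2039
Q* = 125.1868 * 1.2039 = 150.7088

150.7088 units


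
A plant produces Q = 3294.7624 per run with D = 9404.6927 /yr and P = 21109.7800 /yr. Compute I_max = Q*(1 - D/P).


D/P = 0.4455
1 - D/P = 0.5545
I_max = 3294.7624 * 0.5545 = 1826.9012

1826.9012 units


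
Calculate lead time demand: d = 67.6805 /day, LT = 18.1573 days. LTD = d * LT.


LTD = 67.6805 * 18.1573 = 1228.8951

1228.8951 units


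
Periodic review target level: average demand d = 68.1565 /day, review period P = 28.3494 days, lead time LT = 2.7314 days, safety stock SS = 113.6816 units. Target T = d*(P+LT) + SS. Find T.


P + LT = 31.0808
d*(P+LT) = 68.1565 * 31.0808 = 2118.3585
T = 2118.3585 + 113.6816 = 2232.0401

2232.0401 units


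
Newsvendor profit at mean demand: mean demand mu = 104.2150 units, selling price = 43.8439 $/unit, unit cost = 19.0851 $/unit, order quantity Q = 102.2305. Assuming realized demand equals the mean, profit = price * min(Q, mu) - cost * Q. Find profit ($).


Sales at mu = min(102.2305, 104.2150) = 102.2305
Revenue = 43.8439 * 102.2305 = 4482.1838
Total cost = 19.0851 * 102.2305 = 1951.0793
Profit = 4482.1838 - 1951.0793 = 2531.1045

2531.1045 $


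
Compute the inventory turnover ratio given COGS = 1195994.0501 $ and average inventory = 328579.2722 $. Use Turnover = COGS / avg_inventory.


Turnover = 1195994.0501 / 328579.2722 = 3.6399

3.6399


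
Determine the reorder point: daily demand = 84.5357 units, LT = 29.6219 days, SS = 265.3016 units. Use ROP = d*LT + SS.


d*LT = 84.5357 * 29.6219 = 2504.1081
ROP = 2504.1081 + 265.3016 = 2769.4097

2769.4097 units


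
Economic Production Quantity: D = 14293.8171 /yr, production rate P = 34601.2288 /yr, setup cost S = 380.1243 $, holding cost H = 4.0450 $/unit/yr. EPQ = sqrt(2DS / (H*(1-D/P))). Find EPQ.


1 - D/P = 1 - 0.4131 = 0.5869
H*(1-D/P) = 2.3740
2DS = 10866854.4389
EPQ = sqrt(4577435.9119) = 2139.4943

2139.4943 units


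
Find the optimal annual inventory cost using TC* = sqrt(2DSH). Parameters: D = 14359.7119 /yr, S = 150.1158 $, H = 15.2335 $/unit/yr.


2*D*S*H = 65675263.5609
TC* = sqrt(65675263.5609) = 8104.0276

8104.0276 $/yr


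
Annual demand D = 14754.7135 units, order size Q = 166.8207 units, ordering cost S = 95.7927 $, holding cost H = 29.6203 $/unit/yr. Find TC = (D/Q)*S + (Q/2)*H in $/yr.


Ordering cost = D*S/Q = 8472.5327
Holding cost = Q*H/2 = 2470.6396
TC = 8472.5327 + 2470.6396 = 10943.1723

10943.1723 $/yr


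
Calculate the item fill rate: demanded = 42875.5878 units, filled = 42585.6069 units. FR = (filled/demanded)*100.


FR = 42585.6069 / 42875.5878 * 100 = 99.3237

99.3237%


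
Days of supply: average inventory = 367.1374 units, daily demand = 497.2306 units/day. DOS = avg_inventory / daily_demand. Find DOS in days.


DOS = 367.1374 / 497.2306 = 0.7384

0.7384 days


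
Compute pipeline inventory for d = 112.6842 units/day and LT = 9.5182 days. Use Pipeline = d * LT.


Pipeline = 112.6842 * 9.5182 = 1072.5508

1072.5508 units


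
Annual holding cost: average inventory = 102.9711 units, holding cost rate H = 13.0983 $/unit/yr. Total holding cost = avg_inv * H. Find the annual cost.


Cost = 102.9711 * 13.0983 = 1348.7464

1348.7464 $/yr


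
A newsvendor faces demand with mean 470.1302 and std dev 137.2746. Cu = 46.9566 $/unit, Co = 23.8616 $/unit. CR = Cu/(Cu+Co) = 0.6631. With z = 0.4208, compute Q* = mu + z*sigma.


CR = Cu/(Cu+Co) = 46.9566/(46.9566+23.8616) = 0.6631
z = 0.4208
Q* = 470.1302 + 0.4208 * 137.2746 = 527.8954

527.8954 units


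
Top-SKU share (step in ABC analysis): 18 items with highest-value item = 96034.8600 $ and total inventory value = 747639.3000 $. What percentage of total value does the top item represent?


Top item = 96034.8600
Total = 747639.3000
Percentage = 96034.8600 / 747639.3000 * 100 = 12.8451

12.8451%


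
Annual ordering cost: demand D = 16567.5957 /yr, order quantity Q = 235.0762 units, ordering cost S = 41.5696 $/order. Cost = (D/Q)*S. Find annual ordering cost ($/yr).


Number of orders = D/Q = 70.4776
Cost = 70.4776 * 41.5696 = 2929.7238

2929.7238 $/yr


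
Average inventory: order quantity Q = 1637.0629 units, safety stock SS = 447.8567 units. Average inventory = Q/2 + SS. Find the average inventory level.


Q/2 = 818.5314
Avg = 818.5314 + 447.8567 = 1266.3881

1266.3881 units


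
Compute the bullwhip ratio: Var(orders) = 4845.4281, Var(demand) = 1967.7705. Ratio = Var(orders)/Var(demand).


BW = 4845.4281 / 1967.7705 = 2.4624

2.4624


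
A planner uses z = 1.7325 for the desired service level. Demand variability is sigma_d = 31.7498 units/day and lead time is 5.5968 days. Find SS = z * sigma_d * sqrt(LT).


sqrt(LT) = sqrt(5.5968) = 2.3658
SS = 1.7325 * 31.7498 * 2.3658 = 130.1320

130.1320 units


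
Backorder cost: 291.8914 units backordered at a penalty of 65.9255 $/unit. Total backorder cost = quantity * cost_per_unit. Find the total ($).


Total = 291.8914 * 65.9255 = 19243.0865

19243.0865 $


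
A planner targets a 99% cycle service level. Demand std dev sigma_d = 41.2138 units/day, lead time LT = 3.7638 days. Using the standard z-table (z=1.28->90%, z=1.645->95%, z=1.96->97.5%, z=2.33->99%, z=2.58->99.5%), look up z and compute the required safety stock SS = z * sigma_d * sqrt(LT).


From the table, SL = 99% corresponds to z = 2.33
sqrt(LT) = sqrt(3.7638) = 1.9401
SS = 2.33 * 41.2138 * 1.9401 = 186.2996

186.2996 units


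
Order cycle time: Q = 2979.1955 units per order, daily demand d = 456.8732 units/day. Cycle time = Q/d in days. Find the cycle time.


Cycle = 2979.1955 / 456.8732 = 6.5208

6.5208 days


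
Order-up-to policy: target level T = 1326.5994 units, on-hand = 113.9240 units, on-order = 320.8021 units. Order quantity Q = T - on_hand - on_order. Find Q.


Inventory position = OH + OO = 113.9240 + 320.8021 = 434.7261
Q = 1326.5994 - 434.7261 = 891.8733

891.8733 units


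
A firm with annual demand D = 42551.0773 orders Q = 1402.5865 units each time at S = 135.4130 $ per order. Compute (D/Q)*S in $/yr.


Number of orders = D/Q = 30.3376
Cost = 30.3376 * 135.4130 = 4108.1024

4108.1024 $/yr


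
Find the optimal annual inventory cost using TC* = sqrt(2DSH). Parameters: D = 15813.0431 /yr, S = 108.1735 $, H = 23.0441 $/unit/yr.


2*D*S*H = 78836272.7234
TC* = sqrt(78836272.7234) = 8878.9793

8878.9793 $/yr


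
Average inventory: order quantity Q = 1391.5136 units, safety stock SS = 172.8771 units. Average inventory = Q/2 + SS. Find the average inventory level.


Q/2 = 695.7568
Avg = 695.7568 + 172.8771 = 868.6339

868.6339 units


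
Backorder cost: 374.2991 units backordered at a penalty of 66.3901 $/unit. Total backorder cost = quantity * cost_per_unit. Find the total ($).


Total = 374.2991 * 66.3901 = 24849.7547

24849.7547 $


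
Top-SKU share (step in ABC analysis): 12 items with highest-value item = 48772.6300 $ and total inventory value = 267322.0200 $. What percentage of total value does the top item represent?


Top item = 48772.6300
Total = 267322.0200
Percentage = 48772.6300 / 267322.0200 * 100 = 18.2449

18.2449%


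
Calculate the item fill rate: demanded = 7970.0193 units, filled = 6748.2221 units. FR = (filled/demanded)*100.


FR = 6748.2221 / 7970.0193 * 100 = 84.6701

84.6701%


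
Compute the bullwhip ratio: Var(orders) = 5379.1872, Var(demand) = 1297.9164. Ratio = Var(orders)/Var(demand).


BW = 5379.1872 / 1297.9164 = 4.1445

4.1445


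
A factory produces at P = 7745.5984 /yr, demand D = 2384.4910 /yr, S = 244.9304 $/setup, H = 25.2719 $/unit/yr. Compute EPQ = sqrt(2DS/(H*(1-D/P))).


1 - D/P = 1 - 0.3079 = 0.6921
H*(1-D/P) = 17.4919
2DS = 1168068.6689
EPQ = sqrt(66777.6219) = 258.4137

258.4137 units


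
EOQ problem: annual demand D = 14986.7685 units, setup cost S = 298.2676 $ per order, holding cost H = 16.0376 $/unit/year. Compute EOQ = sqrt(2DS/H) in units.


2*D*S = 2 * 14986.7685 * 298.2676 = 8940134.9445
2*D*S/H = 557448.4302
EOQ = sqrt(557448.4302) = 746.6247

746.6247 units


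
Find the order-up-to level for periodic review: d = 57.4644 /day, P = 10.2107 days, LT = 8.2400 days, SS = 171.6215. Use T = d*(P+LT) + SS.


P + LT = 18.4507
d*(P+LT) = 57.4644 * 18.4507 = 1060.2584
T = 1060.2584 + 171.6215 = 1231.8799

1231.8799 units


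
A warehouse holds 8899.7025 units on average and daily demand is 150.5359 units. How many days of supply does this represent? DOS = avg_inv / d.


DOS = 8899.7025 / 150.5359 = 59.1201

59.1201 days


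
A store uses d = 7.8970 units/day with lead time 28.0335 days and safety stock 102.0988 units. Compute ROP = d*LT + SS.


d*LT = 7.8970 * 28.0335 = 221.3805
ROP = 221.3805 + 102.0988 = 323.4793

323.4793 units


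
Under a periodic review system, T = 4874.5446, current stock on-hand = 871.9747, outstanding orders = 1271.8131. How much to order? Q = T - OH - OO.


Inventory position = OH + OO = 871.9747 + 1271.8131 = 2143.7878
Q = 4874.5446 - 2143.7878 = 2730.7568

2730.7568 units


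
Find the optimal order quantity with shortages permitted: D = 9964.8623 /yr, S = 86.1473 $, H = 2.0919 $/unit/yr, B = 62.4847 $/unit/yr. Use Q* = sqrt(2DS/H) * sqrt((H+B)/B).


sqrt(2DS/H) = 905.9433
sqrt((H+B)/B) = 1.0166
Q* = 905.9433 * 1.0166 = 920.9833

920.9833 units


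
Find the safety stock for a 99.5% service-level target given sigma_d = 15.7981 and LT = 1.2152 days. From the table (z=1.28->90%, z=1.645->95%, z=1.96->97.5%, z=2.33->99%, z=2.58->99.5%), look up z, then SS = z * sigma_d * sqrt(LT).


From the table, SL = 99.5% corresponds to z = 2.58
sqrt(LT) = sqrt(1.2152) = 1.1024
SS = 2.58 * 15.7981 * 1.1024 = 44.9312

44.9312 units


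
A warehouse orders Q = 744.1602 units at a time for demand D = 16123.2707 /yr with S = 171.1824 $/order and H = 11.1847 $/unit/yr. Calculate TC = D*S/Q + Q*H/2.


Ordering cost = D*S/Q = 3708.9059
Holding cost = Q*H/2 = 4161.6043
TC = 3708.9059 + 4161.6043 = 7870.5102

7870.5102 $/yr


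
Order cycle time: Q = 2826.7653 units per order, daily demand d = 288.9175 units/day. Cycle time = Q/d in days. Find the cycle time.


Cycle = 2826.7653 / 288.9175 = 9.7840

9.7840 days


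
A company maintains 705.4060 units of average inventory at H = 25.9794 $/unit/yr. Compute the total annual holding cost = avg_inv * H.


Cost = 705.4060 * 25.9794 = 18326.0246

18326.0246 $/yr


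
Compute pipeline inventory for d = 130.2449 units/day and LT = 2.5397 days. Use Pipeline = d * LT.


Pipeline = 130.2449 * 2.5397 = 330.7830

330.7830 units


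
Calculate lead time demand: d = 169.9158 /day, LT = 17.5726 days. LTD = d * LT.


LTD = 169.9158 * 17.5726 = 2985.8624

2985.8624 units


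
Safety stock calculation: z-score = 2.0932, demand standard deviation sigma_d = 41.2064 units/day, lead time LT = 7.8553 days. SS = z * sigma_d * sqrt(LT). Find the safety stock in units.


sqrt(LT) = sqrt(7.8553) = 2.8027
SS = 2.0932 * 41.2064 * 2.8027 = 241.7446

241.7446 units


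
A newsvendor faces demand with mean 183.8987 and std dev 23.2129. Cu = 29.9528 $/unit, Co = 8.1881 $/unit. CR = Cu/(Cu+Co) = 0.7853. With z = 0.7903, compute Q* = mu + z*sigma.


CR = Cu/(Cu+Co) = 29.9528/(29.9528+8.1881) = 0.7853
z = 0.7903
Q* = 183.8987 + 0.7903 * 23.2129 = 202.2439

202.2439 units


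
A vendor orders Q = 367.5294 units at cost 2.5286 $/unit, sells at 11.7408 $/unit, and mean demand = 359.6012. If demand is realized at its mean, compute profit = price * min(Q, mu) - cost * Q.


Sales at mu = min(367.5294, 359.6012) = 359.6012
Revenue = 11.7408 * 359.6012 = 4222.0058
Total cost = 2.5286 * 367.5294 = 929.3348
Profit = 4222.0058 - 929.3348 = 3292.6709

3292.6709 $


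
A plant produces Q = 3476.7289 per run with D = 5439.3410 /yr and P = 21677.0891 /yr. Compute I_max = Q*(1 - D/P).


D/P = 0.2509
1 - D/P = 0.7491
I_max = 3476.7289 * 0.7491 = 2604.3279

2604.3279 units


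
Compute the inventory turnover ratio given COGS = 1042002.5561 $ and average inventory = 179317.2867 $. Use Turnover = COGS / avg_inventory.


Turnover = 1042002.5561 / 179317.2867 = 5.8109

5.8109


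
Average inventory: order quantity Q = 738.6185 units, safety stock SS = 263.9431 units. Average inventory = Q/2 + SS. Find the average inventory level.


Q/2 = 369.3093
Avg = 369.3093 + 263.9431 = 633.2523

633.2523 units


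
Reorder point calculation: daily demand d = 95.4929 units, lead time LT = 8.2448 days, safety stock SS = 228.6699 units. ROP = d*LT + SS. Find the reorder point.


d*LT = 95.4929 * 8.2448 = 787.3199
ROP = 787.3199 + 228.6699 = 1015.9898

1015.9898 units


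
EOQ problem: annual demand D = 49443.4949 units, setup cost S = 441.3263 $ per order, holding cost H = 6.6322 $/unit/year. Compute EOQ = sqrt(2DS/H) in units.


2*D*S = 2 * 49443.4949 * 441.3263 = 43641429.3266
2*D*S/H = 6580234.2099
EOQ = sqrt(6580234.2099) = 2565.1967

2565.1967 units


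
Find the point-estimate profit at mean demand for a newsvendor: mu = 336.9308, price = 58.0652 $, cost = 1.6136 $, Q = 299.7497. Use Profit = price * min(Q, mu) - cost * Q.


Sales at mu = min(299.7497, 336.9308) = 299.7497
Revenue = 58.0652 * 299.7497 = 17405.0263
Total cost = 1.6136 * 299.7497 = 483.6761
Profit = 17405.0263 - 483.6761 = 16921.3502

16921.3502 $


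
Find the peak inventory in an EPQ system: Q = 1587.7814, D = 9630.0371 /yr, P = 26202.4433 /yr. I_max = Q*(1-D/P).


D/P = 0.3675
1 - D/P = 0.6325
I_max = 1587.7814 * 0.6325 = 1004.2330

1004.2330 units


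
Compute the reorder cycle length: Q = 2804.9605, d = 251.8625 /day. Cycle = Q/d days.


Cycle = 2804.9605 / 251.8625 = 11.1369

11.1369 days


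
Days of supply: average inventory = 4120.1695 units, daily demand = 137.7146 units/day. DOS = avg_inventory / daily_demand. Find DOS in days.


DOS = 4120.1695 / 137.7146 = 29.9182

29.9182 days


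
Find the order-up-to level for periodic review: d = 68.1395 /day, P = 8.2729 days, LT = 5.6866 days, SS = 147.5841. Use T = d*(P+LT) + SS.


P + LT = 13.9595
d*(P+LT) = 68.1395 * 13.9595 = 951.1934
T = 951.1934 + 147.5841 = 1098.7775

1098.7775 units


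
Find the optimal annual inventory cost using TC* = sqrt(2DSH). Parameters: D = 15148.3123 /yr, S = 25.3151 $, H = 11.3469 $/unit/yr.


2*D*S*H = 8702642.0416
TC* = sqrt(8702642.0416) = 2950.0241

2950.0241 $/yr


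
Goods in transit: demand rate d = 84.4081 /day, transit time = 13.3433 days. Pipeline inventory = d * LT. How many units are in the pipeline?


Pipeline = 84.4081 * 13.3433 = 1126.2826

1126.2826 units


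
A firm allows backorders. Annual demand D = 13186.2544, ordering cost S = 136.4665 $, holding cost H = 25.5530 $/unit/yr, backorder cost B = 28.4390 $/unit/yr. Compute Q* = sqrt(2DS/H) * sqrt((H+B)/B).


sqrt(2DS/H) = 375.2907
sqrt((H+B)/B) = 1.3779
Q* = 375.2907 * 1.3779 = 517.1010

517.1010 units


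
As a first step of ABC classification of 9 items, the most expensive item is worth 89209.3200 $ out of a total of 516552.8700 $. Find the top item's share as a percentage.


Top item = 89209.3200
Total = 516552.8700
Percentage = 89209.3200 / 516552.8700 * 100 = 17.2701

17.2701%


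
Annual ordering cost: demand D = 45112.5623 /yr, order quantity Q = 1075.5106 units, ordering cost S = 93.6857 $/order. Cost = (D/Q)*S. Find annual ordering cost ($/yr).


Number of orders = D/Q = 41.9453
Cost = 41.9453 * 93.6857 = 3929.6702

3929.6702 $/yr


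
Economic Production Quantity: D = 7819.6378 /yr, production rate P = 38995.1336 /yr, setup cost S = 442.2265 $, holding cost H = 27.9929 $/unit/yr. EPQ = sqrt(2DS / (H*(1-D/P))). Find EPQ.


1 - D/P = 1 - 0.2005 = 0.7995
H*(1-D/P) = 22.3795
2DS = 6916102.1111
EPQ = sqrt(309037.0486) = 555.9110

555.9110 units


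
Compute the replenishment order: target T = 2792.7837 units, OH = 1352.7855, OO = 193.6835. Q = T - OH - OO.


Inventory position = OH + OO = 1352.7855 + 193.6835 = 1546.4690
Q = 2792.7837 - 1546.4690 = 1246.3147

1246.3147 units


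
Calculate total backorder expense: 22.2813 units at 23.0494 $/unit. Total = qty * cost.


Total = 22.2813 * 23.0494 = 513.5706

513.5706 $


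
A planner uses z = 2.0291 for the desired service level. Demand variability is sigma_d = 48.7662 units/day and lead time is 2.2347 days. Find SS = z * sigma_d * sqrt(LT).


sqrt(LT) = sqrt(2.2347) = 1.4949
SS = 2.0291 * 48.7662 * 1.4949 = 147.9217

147.9217 units


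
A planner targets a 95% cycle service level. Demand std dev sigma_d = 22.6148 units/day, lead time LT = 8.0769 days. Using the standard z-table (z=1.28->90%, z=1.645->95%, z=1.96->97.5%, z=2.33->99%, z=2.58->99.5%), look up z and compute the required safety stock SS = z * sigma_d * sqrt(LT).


From the table, SL = 95% corresponds to z = 1.645
sqrt(LT) = sqrt(8.0769) = 2.8420
SS = 1.645 * 22.6148 * 2.8420 = 105.7258

105.7258 units


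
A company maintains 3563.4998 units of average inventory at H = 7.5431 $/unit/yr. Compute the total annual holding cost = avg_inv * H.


Cost = 3563.4998 * 7.5431 = 26879.8353

26879.8353 $/yr


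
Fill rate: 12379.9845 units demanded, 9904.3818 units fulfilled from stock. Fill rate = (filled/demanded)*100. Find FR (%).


FR = 9904.3818 / 12379.9845 * 100 = 80.0032

80.0032%


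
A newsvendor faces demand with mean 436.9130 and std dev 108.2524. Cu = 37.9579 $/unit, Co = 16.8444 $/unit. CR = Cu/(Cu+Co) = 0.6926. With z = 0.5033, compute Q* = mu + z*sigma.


CR = Cu/(Cu+Co) = 37.9579/(37.9579+16.8444) = 0.6926
z = 0.5033
Q* = 436.9130 + 0.5033 * 108.2524 = 491.3964

491.3964 units


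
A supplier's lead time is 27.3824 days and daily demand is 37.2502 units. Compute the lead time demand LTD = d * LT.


LTD = 37.2502 * 27.3824 = 1019.9999

1019.9999 units


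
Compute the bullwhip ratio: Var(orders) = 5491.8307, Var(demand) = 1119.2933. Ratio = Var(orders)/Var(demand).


BW = 5491.8307 / 1119.2933 = 4.9065

4.9065


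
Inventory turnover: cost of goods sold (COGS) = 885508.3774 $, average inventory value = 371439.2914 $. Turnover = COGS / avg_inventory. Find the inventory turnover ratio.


Turnover = 885508.3774 / 371439.2914 = 2.3840

2.3840


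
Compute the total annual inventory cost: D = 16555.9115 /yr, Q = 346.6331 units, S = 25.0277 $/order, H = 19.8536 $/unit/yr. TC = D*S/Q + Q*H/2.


Ordering cost = D*S/Q = 1195.3746
Holding cost = Q*H/2 = 3440.9575
TC = 1195.3746 + 3440.9575 = 4636.3320

4636.3320 $/yr


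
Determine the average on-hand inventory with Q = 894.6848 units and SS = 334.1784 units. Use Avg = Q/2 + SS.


Q/2 = 447.3424
Avg = 447.3424 + 334.1784 = 781.5208

781.5208 units


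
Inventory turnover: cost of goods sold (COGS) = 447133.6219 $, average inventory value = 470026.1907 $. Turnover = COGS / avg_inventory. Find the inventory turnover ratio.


Turnover = 447133.6219 / 470026.1907 = 0.9513

0.9513


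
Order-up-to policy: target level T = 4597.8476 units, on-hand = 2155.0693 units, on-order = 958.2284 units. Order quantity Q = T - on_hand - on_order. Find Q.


Inventory position = OH + OO = 2155.0693 + 958.2284 = 3113.2977
Q = 4597.8476 - 3113.2977 = 1484.5499

1484.5499 units


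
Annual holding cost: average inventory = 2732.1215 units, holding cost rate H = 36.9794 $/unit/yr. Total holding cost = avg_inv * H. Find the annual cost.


Cost = 2732.1215 * 36.9794 = 101032.2138

101032.2138 $/yr


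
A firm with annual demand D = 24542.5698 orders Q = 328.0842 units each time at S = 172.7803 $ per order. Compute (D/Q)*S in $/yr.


Number of orders = D/Q = 74.8057
Cost = 74.8057 * 172.7803 = 12924.9521

12924.9521 $/yr


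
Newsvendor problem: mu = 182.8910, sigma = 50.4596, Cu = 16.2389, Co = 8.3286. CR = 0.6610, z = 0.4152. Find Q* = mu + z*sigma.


CR = Cu/(Cu+Co) = 16.2389/(16.2389+8.3286) = 0.6610
z = 0.4152
Q* = 182.8910 + 0.4152 * 50.4596 = 203.8418

203.8418 units


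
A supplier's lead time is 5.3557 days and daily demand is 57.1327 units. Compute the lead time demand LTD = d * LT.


LTD = 57.1327 * 5.3557 = 305.9856

305.9856 units


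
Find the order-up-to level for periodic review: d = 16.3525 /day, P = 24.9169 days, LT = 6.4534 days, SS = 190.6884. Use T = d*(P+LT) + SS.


P + LT = 31.3703
d*(P+LT) = 16.3525 * 31.3703 = 512.9828
T = 512.9828 + 190.6884 = 703.6712

703.6712 units


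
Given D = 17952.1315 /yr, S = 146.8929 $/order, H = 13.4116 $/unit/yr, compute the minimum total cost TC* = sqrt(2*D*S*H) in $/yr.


2*D*S*H = 70733868.9566
TC* = sqrt(70733868.9566) = 8410.3430

8410.3430 $/yr


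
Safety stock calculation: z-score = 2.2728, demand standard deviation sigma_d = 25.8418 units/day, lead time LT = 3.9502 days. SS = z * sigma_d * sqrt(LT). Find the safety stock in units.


sqrt(LT) = sqrt(3.9502) = 1.9875
SS = 2.2728 * 25.8418 * 1.9875 = 116.7330

116.7330 units


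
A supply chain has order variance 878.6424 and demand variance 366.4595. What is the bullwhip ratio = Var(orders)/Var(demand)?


BW = 878.6424 / 366.4595 = 2.3977

2.3977


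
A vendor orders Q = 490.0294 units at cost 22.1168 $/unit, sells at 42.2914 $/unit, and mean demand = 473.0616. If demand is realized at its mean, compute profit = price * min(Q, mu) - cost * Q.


Sales at mu = min(490.0294, 473.0616) = 473.0616
Revenue = 42.2914 * 473.0616 = 20006.4374
Total cost = 22.1168 * 490.0294 = 10837.8822
Profit = 20006.4374 - 10837.8822 = 9168.5551

9168.5551 $


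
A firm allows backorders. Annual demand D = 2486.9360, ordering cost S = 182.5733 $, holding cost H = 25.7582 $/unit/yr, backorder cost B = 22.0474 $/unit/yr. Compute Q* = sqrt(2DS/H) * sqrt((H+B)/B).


sqrt(2DS/H) = 187.7622
sqrt((H+B)/B) = 1.4725
Q* = 187.7622 * 1.4725 = 276.4833

276.4833 units


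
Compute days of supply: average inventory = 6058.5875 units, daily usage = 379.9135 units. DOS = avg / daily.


DOS = 6058.5875 / 379.9135 = 15.9473

15.9473 days


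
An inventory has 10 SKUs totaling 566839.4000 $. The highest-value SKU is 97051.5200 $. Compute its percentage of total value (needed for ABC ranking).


Top item = 97051.5200
Total = 566839.4000
Percentage = 97051.5200 / 566839.4000 * 100 = 17.1215

17.1215%


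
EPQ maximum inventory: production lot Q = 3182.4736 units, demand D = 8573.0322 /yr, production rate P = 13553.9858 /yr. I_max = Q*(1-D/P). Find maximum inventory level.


D/P = 0.6325
1 - D/P = 0.3675
I_max = 3182.4736 * 0.3675 = 1169.5271

1169.5271 units


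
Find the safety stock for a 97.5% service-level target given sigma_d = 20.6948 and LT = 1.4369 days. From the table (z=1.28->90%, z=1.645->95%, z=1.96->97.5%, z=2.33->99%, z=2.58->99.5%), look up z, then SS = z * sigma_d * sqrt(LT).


From the table, SL = 97.5% corresponds to z = 1.96
sqrt(LT) = sqrt(1.4369) = 1.1987
SS = 1.96 * 20.6948 * 1.1987 = 48.6217

48.6217 units


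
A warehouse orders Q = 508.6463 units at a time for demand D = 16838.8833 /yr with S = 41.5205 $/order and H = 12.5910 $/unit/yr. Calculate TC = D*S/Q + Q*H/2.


Ordering cost = D*S/Q = 1374.5482
Holding cost = Q*H/2 = 3202.1828
TC = 1374.5482 + 3202.1828 = 4576.7310

4576.7310 $/yr


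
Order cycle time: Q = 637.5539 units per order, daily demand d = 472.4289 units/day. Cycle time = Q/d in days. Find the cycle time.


Cycle = 637.5539 / 472.4289 = 1.3495

1.3495 days


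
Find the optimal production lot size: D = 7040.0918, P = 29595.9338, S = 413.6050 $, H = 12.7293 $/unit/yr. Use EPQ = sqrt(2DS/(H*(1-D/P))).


1 - D/P = 1 - 0.2379 = 0.7621
H*(1-D/P) = 9.7013
2DS = 5823634.3379
EPQ = sqrt(600292.0332) = 774.7852

774.7852 units


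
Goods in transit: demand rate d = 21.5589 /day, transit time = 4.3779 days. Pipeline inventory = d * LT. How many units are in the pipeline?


Pipeline = 21.5589 * 4.3779 = 94.3827

94.3827 units


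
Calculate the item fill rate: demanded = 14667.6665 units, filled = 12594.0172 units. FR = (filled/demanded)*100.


FR = 12594.0172 / 14667.6665 * 100 = 85.8624

85.8624%


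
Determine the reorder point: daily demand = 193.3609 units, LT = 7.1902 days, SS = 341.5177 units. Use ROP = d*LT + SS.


d*LT = 193.3609 * 7.1902 = 1390.3035
ROP = 1390.3035 + 341.5177 = 1731.8212

1731.8212 units


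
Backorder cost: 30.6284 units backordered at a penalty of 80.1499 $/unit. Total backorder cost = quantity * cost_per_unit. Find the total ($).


Total = 30.6284 * 80.1499 = 2454.8632

2454.8632 $


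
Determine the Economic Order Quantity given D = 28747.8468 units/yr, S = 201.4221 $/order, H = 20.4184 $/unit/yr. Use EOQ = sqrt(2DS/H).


2*D*S = 2 * 28747.8468 * 201.4221 = 11580903.3459
2*D*S/H = 567179.7666
EOQ = sqrt(567179.7666) = 753.1134

753.1134 units


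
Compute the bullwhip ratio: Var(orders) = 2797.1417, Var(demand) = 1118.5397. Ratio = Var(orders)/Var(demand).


BW = 2797.1417 / 1118.5397 = 2.5007

2.5007


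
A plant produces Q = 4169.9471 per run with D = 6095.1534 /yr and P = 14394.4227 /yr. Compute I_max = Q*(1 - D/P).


D/P = 0.4234
1 - D/P = 0.5766
I_max = 4169.9471 * 0.5766 = 2404.2308

2404.2308 units


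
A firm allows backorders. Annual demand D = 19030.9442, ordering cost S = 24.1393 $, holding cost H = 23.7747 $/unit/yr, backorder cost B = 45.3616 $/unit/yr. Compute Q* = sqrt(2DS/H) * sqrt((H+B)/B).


sqrt(2DS/H) = 196.5848
sqrt((H+B)/B) = 1.2346
Q* = 196.5848 * 1.2346 = 242.6939

242.6939 units


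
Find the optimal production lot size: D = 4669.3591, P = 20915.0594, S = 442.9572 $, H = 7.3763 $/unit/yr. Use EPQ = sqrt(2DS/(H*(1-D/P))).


1 - D/P = 1 - 0.2233 = 0.7767
H*(1-D/P) = 5.7295
2DS = 4136652.4655
EPQ = sqrt(721989.9122) = 849.6999

849.6999 units


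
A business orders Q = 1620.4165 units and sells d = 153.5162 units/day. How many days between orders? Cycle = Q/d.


Cycle = 1620.4165 / 153.5162 = 10.5553

10.5553 days


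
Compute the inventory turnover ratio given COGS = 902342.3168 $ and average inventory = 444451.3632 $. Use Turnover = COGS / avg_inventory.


Turnover = 902342.3168 / 444451.3632 = 2.0302

2.0302


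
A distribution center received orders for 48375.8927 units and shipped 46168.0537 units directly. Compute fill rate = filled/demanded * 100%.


FR = 46168.0537 / 48375.8927 * 100 = 95.4361

95.4361%


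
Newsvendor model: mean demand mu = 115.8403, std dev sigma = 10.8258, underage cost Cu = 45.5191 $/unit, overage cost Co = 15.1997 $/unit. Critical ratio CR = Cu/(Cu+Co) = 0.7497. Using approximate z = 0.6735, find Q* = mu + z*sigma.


CR = Cu/(Cu+Co) = 45.5191/(45.5191+15.1997) = 0.7497
z = 0.6735
Q* = 115.8403 + 0.6735 * 10.8258 = 123.1315

123.1315 units


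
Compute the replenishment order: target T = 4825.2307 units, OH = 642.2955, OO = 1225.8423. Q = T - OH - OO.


Inventory position = OH + OO = 642.2955 + 1225.8423 = 1868.1378
Q = 4825.2307 - 1868.1378 = 2957.0929

2957.0929 units


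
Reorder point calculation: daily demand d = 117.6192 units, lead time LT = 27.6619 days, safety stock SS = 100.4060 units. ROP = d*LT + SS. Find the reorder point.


d*LT = 117.6192 * 27.6619 = 3253.5705
ROP = 3253.5705 + 100.4060 = 3353.9765

3353.9765 units


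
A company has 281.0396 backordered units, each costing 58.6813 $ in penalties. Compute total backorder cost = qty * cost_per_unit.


Total = 281.0396 * 58.6813 = 16491.7691

16491.7691 $


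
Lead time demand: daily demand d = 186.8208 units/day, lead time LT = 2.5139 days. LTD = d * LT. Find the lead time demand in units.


LTD = 186.8208 * 2.5139 = 469.6488

469.6488 units


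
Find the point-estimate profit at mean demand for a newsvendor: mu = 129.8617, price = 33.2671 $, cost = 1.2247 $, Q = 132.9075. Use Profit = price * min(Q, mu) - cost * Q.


Sales at mu = min(132.9075, 129.8617) = 129.8617
Revenue = 33.2671 * 129.8617 = 4320.1222
Total cost = 1.2247 * 132.9075 = 162.7718
Profit = 4320.1222 - 162.7718 = 4157.3503

4157.3503 $


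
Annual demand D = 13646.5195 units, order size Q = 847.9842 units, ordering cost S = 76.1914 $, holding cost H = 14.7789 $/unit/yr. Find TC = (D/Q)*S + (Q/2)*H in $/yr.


Ordering cost = D*S/Q = 1226.1401
Holding cost = Q*H/2 = 6266.1368
TC = 1226.1401 + 6266.1368 = 7492.2769

7492.2769 $/yr


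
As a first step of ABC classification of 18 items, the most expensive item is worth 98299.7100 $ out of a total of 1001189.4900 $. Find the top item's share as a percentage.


Top item = 98299.7100
Total = 1001189.4900
Percentage = 98299.7100 / 1001189.4900 * 100 = 9.8183

9.8183%


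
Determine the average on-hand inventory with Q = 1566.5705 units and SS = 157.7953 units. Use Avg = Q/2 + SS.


Q/2 = 783.2853
Avg = 783.2853 + 157.7953 = 941.0806

941.0806 units


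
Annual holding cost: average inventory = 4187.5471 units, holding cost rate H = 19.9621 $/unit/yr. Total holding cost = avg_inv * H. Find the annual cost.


Cost = 4187.5471 * 19.9621 = 83592.2340

83592.2340 $/yr


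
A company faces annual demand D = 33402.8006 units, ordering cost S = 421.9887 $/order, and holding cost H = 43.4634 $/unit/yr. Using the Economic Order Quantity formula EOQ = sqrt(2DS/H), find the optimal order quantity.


2*D*S = 2 * 33402.8006 * 421.9887 = 28191208.8031
2*D*S/H = 648619.5006
EOQ = sqrt(648619.5006) = 805.3692

805.3692 units


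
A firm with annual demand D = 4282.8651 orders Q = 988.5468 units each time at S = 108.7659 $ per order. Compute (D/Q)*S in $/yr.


Number of orders = D/Q = 4.3325
Cost = 4.3325 * 108.7659 = 471.2267

471.2267 $/yr


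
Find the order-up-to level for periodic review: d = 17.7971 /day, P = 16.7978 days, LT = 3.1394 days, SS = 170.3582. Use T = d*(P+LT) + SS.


P + LT = 19.9372
d*(P+LT) = 17.7971 * 19.9372 = 354.8243
T = 354.8243 + 170.3582 = 525.1825

525.1825 units


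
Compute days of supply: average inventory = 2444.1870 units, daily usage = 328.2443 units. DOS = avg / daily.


DOS = 2444.1870 / 328.2443 = 7.4462

7.4462 days


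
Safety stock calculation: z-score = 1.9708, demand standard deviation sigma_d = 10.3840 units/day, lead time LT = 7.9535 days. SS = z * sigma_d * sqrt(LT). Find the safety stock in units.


sqrt(LT) = sqrt(7.9535) = 2.8202
SS = 1.9708 * 10.3840 * 2.8202 = 57.7147

57.7147 units


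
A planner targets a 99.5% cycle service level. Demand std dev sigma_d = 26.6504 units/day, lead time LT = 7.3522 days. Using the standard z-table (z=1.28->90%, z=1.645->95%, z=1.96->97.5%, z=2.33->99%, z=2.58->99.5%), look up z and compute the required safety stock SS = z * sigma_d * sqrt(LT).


From the table, SL = 99.5% corresponds to z = 2.58
sqrt(LT) = sqrt(7.3522) = 2.7115
SS = 2.58 * 26.6504 * 2.7115 = 186.4370

186.4370 units


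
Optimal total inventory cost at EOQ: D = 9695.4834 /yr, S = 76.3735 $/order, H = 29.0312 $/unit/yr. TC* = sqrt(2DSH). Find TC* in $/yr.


2*D*S*H = 42993929.9114
TC* = sqrt(42993929.9114) = 6556.9757

6556.9757 $/yr


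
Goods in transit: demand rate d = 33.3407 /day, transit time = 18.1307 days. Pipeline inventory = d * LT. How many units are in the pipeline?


Pipeline = 33.3407 * 18.1307 = 604.4902

604.4902 units


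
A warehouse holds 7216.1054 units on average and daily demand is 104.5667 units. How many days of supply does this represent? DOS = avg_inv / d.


DOS = 7216.1054 / 104.5667 = 69.0096

69.0096 days


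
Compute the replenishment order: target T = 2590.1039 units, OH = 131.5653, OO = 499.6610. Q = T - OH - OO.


Inventory position = OH + OO = 131.5653 + 499.6610 = 631.2263
Q = 2590.1039 - 631.2263 = 1958.8776

1958.8776 units


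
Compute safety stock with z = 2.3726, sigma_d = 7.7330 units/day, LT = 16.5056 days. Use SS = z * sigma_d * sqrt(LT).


sqrt(LT) = sqrt(16.5056) = 4.0627
SS = 2.3726 * 7.7330 * 4.0627 = 74.5398

74.5398 units


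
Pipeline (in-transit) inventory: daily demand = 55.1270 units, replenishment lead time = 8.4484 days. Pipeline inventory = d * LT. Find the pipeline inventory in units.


Pipeline = 55.1270 * 8.4484 = 465.7349

465.7349 units


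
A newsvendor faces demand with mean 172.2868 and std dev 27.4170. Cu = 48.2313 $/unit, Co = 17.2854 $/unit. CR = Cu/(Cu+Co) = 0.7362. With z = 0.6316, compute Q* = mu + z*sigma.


CR = Cu/(Cu+Co) = 48.2313/(48.2313+17.2854) = 0.7362
z = 0.6316
Q* = 172.2868 + 0.6316 * 27.4170 = 189.6034

189.6034 units


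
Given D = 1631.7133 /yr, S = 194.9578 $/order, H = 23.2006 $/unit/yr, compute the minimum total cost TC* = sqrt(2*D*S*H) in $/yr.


2*D*S*H = 14760928.6515
TC* = sqrt(14760928.6515) = 3841.9954

3841.9954 $/yr


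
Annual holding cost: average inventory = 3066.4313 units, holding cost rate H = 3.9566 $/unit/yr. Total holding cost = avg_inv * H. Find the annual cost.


Cost = 3066.4313 * 3.9566 = 12132.6421

12132.6421 $/yr


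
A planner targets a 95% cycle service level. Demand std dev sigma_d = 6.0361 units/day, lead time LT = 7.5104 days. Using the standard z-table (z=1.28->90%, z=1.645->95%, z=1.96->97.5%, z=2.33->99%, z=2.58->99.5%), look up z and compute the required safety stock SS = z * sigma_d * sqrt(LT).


From the table, SL = 95% corresponds to z = 1.645
sqrt(LT) = sqrt(7.5104) = 2.7405
SS = 1.645 * 6.0361 * 2.7405 = 27.2116

27.2116 units


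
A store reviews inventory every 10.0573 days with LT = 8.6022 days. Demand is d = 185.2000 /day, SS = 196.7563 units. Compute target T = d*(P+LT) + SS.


P + LT = 18.6595
d*(P+LT) = 185.2000 * 18.6595 = 3455.7394
T = 3455.7394 + 196.7563 = 3652.4957

3652.4957 units


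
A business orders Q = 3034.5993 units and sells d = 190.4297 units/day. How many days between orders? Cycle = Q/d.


Cycle = 3034.5993 / 190.4297 = 15.9355

15.9355 days


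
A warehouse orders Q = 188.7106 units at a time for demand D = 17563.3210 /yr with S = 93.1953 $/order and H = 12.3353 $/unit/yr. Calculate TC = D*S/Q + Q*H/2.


Ordering cost = D*S/Q = 8673.6991
Holding cost = Q*H/2 = 1163.9009
TC = 8673.6991 + 1163.9009 = 9837.6001

9837.6001 $/yr


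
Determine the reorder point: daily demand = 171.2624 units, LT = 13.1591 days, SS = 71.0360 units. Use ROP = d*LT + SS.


d*LT = 171.2624 * 13.1591 = 2253.6590
ROP = 2253.6590 + 71.0360 = 2324.6950

2324.6950 units


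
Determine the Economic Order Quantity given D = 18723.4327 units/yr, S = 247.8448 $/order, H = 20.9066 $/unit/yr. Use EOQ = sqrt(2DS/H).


2*D*S = 2 * 18723.4327 * 247.8448 = 9281010.8657
2*D*S/H = 443927.3180
EOQ = sqrt(443927.3180) = 666.2787

666.2787 units


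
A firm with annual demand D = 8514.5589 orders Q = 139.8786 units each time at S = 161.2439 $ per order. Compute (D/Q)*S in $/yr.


Number of orders = D/Q = 60.8711
Cost = 60.8711 * 161.2439 = 9815.0874

9815.0874 $/yr


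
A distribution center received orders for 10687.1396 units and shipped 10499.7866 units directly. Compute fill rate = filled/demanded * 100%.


FR = 10499.7866 / 10687.1396 * 100 = 98.2469

98.2469%


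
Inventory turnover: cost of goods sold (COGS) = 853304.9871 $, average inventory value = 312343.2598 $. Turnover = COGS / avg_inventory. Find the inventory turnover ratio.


Turnover = 853304.9871 / 312343.2598 = 2.7319

2.7319


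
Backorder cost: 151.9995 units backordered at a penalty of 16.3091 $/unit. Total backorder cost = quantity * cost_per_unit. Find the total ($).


Total = 151.9995 * 16.3091 = 2478.9750

2478.9750 $


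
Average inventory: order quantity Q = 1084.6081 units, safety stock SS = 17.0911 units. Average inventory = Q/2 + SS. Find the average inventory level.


Q/2 = 542.3040
Avg = 542.3040 + 17.0911 = 559.3951

559.3951 units


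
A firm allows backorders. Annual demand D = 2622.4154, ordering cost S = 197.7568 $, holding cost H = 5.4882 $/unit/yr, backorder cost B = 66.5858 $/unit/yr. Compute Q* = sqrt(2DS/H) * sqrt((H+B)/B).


sqrt(2DS/H) = 434.7269
sqrt((H+B)/B) = 1.0404
Q* = 434.7269 * 1.0404 = 452.2879

452.2879 units


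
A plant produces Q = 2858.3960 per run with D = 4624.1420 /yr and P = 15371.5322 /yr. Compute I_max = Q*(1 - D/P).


D/P = 0.3008
1 - D/P = 0.6992
I_max = 2858.3960 * 0.6992 = 1998.5189

1998.5189 units


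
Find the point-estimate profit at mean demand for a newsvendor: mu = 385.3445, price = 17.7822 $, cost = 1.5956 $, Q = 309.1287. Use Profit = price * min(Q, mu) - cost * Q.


Sales at mu = min(309.1287, 385.3445) = 309.1287
Revenue = 17.7822 * 309.1287 = 5496.9884
Total cost = 1.5956 * 309.1287 = 493.2458
Profit = 5496.9884 - 493.2458 = 5003.7426

5003.7426 $


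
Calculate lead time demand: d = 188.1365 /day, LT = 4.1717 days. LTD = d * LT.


LTD = 188.1365 * 4.1717 = 784.8490

784.8490 units


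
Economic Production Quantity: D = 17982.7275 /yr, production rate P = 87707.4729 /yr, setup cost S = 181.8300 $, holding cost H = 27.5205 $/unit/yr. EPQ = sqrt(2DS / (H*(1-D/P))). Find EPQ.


1 - D/P = 1 - 0.2050 = 0.7950
H*(1-D/P) = 21.8780
2DS = 6539598.6827
EPQ = sqrt(298912.7489) = 546.7291

546.7291 units


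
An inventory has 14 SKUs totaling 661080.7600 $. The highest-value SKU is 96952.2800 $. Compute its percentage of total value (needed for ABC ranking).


Top item = 96952.2800
Total = 661080.7600
Percentage = 96952.2800 / 661080.7600 * 100 = 14.6657

14.6657%


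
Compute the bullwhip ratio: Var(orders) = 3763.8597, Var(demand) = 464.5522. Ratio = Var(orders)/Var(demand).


BW = 3763.8597 / 464.5522 = 8.1021

8.1021


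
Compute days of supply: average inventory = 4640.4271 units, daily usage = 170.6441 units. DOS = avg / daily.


DOS = 4640.4271 / 170.6441 = 27.1936

27.1936 days


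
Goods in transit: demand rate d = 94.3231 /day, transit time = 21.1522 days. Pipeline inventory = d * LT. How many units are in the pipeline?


Pipeline = 94.3231 * 21.1522 = 1995.1411

1995.1411 units


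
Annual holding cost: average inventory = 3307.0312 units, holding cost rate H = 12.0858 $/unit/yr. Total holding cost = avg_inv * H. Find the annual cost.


Cost = 3307.0312 * 12.0858 = 39968.1177

39968.1177 $/yr


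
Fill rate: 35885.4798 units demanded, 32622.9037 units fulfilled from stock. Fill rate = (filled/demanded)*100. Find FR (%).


FR = 32622.9037 / 35885.4798 * 100 = 90.9084

90.9084%


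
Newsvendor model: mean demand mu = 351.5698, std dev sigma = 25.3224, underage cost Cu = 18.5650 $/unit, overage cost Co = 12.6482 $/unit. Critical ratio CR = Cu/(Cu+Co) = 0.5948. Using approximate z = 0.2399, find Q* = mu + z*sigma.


CR = Cu/(Cu+Co) = 18.5650/(18.5650+12.6482) = 0.5948
z = 0.2399
Q* = 351.5698 + 0.2399 * 25.3224 = 357.6446

357.6446 units


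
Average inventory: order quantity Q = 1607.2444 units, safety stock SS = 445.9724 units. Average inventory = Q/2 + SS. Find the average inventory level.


Q/2 = 803.6222
Avg = 803.6222 + 445.9724 = 1249.5946

1249.5946 units


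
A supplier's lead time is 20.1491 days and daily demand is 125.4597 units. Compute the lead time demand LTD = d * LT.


LTD = 125.4597 * 20.1491 = 2527.9000

2527.9000 units


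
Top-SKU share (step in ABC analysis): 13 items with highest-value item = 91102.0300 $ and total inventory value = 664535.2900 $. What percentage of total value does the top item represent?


Top item = 91102.0300
Total = 664535.2900
Percentage = 91102.0300 / 664535.2900 * 100 = 13.7091

13.7091%
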